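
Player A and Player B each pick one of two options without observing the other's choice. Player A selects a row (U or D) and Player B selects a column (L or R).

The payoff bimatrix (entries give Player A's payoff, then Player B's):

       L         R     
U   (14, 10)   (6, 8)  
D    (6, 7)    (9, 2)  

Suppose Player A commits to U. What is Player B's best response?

L

Against U, Player B earns 10 from L and 8 from R.
So L is the best response.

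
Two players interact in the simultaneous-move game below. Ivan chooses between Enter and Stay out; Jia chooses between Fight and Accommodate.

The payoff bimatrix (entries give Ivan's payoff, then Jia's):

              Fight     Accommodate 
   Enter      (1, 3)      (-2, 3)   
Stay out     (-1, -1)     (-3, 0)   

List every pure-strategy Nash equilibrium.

(Enter, Fight) and (Enter, Accommodate)

(Enter, Fight): Ivan gets 1 ≥ -1 from Stay out, and Jia gets 3 ≥ 3 from Accommodate — Nash equilibrium.
(Enter, Accommodate): Ivan gets -2 ≥ -3 from Stay out, and Jia gets 3 ≥ 3 from Fight — Nash equilibrium.
(Stay out, Fight): Ivan prefers Enter (1 > -1); Jia prefers Accommodate (0 > -1) — not an equilibrium.
(Stay out, Accommodate): Ivan prefers Enter (-2 > -3) — not an equilibrium.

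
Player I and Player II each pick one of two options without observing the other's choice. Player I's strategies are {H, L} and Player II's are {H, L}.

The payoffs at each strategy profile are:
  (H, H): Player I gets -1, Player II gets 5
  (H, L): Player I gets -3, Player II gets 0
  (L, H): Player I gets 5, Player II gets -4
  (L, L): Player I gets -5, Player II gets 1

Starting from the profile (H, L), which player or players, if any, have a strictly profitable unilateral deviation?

Player I at (H, L) earns -3; deviating to L yields -5 — not better.
Player II earns 0; deviating to H yields 5 — a strict improvement.
Only Player II has a strictly profitable deviation.

Player II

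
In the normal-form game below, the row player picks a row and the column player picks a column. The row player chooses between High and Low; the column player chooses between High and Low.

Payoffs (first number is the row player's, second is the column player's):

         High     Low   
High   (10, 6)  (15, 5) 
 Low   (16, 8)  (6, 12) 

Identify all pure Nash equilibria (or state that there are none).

none

(High, High): the row player prefers Low (16 > 10) — not an equilibrium.
(High, Low): the column player prefers High (6 > 5) — not an equilibrium.
(Low, High): the column player prefers Low (12 > 8) — not an equilibrium.
(Low, Low): the row player prefers High (15 > 6) — not an equilibrium.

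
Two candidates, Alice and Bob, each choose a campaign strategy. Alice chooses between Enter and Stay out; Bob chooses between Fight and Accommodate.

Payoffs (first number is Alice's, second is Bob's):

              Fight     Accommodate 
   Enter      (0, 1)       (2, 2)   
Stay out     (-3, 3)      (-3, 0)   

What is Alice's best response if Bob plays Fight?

Against Fight, Alice earns 0 from Enter and -3 from Stay out.
So Enter is the best response.

Enter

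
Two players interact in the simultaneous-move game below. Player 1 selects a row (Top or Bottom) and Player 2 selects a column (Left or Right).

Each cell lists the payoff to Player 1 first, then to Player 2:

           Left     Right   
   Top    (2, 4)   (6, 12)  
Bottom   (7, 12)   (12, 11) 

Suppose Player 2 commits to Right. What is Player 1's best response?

Bottom

Against Right, Player 1 earns 6 from Top and 12 from Bottom.
So Bottom is the best response.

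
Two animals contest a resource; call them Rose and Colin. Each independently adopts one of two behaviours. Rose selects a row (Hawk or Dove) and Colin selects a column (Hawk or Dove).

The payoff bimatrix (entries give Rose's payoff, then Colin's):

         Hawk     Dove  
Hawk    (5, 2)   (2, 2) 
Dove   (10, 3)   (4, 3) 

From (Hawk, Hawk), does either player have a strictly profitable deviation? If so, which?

Rose at (Hawk, Hawk) earns 5; deviating to Dove yields 10 — a strict improvement.
Colin earns 2; deviating to Dove yields 2 — not better.
Only Rose has a strictly profitable deviation.

Rose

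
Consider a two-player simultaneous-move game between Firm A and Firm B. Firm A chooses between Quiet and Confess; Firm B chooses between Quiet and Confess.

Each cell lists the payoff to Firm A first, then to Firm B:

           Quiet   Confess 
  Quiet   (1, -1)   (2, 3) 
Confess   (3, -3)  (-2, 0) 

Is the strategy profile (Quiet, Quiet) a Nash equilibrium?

No

At (Quiet, Quiet), Firm A earns 1; switching to Confess would give 3, so Firm A would deviate.
Firm B earns -1; switching to Confess would give 3, so Firm B would deviate.
Since at least one player can profitably deviate, this is not a Nash equilibrium.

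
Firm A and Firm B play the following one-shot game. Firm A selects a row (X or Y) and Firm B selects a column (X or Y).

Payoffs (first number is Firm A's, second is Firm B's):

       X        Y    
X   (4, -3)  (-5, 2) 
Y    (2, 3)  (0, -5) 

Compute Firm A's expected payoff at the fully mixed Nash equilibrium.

10/7

First find y, the probability Firm B plays X, from Firm A's indifference between X and Y: 4y − 5(1−y) = 2y, giving y = 5/7.
Since Firm A is indifferent in equilibrium, Firm A's expected payoff equals the payoff from either row against (5/7, 2/7). Using X: 4(5/7) − 5(2/7) = 10/7.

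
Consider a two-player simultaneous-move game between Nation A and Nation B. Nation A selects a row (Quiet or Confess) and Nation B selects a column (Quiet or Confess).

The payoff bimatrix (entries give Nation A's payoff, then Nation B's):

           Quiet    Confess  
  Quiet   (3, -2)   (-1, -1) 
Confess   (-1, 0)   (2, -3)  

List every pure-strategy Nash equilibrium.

(Quiet, Quiet): Nation B prefers Confess (-1 > -2) — not an equilibrium.
(Quiet, Confess): Nation A prefers Confess (2 > -1) — not an equilibrium.
(Confess, Quiet): Nation A prefers Quiet (3 > -1) — not an equilibrium.
(Confess, Confess): Nation B prefers Quiet (0 > -3) — not an equilibrium.

none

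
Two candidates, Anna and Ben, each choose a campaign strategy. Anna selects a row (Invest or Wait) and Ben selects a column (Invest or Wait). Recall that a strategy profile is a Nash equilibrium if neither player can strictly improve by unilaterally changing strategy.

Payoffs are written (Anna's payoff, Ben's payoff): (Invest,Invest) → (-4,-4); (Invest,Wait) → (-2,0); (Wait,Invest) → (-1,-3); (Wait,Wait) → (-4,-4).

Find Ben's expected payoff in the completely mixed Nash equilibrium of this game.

First find x, the probability Anna plays Invest, from Ben's indifference between Invest and Wait: −4x − 3(1−x) = −4(1−x), giving x = 1/5.
Since Ben is indifferent in equilibrium, Ben's expected payoff equals the payoff from either column against (1/5, 4/5). Using Invest: −4(1/5) − 3(4/5) = -16/5.

-16/5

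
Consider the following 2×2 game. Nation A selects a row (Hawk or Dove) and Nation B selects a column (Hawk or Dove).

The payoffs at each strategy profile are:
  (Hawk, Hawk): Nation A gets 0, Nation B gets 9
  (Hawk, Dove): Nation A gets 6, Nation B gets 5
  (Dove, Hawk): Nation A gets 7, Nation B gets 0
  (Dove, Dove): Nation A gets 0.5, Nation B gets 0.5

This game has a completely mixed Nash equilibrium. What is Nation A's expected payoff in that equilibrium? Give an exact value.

84/25

First find y, the probability Nation B plays Hawk, from Nation A's indifference between Hawk and Dove: 6(1−y) = 7y + 0.5(1−y), giving y = 11/25.
Since Nation A is indifferent in equilibrium, Nation A's expected payoff equals the payoff from either row against (11/25, 14/25). Using Hawk: 6(14/25) = 84/25.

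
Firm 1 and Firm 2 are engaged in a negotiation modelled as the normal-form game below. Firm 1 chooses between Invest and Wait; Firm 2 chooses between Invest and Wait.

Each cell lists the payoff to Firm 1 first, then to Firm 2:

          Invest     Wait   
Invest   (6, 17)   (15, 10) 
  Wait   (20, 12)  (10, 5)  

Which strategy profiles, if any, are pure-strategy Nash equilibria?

(Invest, Invest): Firm 1 prefers Wait (20 > 6) — not an equilibrium.
(Invest, Wait): Firm 2 prefers Invest (17 > 10) — not an equilibrium.
(Wait, Invest): Firm 1 gets 20 ≥ 6 from Invest, and Firm 2 gets 12 ≥ 5 from Wait — Nash equilibrium.
(Wait, Wait): Firm 1 prefers Invest (15 > 10); Firm 2 prefers Invest (12 > 5) — not an equilibrium.

(Wait, Invest)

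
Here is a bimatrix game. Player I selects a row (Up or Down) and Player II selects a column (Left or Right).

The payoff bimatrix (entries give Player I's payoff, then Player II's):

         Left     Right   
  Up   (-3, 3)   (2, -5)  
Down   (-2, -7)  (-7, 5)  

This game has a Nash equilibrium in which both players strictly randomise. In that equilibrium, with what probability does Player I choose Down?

2/5

Let p be the probability that Player I plays Up. In a completely mixed equilibrium, Player II must be indifferent between Left and Right.
Player II's expected payoff from Left is 3p − 7(1−p); from Right it is −5p + 5(1−p).
Setting these equal: 10p − 7 = −10p + 5, so p = 3/5.
Therefore Player I plays Down with probability 1 − 3/5 = 2/5.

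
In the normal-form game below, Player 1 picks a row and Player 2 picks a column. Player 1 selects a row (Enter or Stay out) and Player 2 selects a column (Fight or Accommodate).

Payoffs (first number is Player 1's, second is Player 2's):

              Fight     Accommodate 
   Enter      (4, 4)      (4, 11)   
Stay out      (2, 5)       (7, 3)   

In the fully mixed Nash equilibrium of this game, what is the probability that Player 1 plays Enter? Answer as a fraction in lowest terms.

Let x be the probability that Player 1 plays Enter. In a completely mixed equilibrium, Player 2 must be indifferent between Fight and Accommodate.
Player 2's expected payoff from Fight is 4x + 5(1−x); from Accommodate it is 11x + 3(1−x).
Setting these equal: −x + 5 = 8x + 3, so x = 2/9.

2/9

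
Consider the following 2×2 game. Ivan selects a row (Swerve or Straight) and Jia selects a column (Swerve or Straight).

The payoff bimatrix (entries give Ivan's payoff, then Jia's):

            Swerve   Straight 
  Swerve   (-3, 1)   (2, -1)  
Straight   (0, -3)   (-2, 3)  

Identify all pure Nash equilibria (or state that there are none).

none

(Swerve, Swerve): Ivan prefers Straight (0 > -3) — not an equilibrium.
(Swerve, Straight): Jia prefers Swerve (1 > -1) — not an equilibrium.
(Straight, Swerve): Jia prefers Straight (3 > -3) — not an equilibrium.
(Straight, Straight): Ivan prefers Swerve (2 > -2) — not an equilibrium.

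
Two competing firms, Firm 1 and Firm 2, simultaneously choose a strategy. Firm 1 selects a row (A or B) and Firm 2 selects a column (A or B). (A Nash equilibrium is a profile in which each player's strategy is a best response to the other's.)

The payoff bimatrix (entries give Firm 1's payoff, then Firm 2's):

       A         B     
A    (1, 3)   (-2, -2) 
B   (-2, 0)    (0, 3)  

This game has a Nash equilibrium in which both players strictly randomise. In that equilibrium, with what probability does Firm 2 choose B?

Let q be the probability that Firm 2 plays A. In a completely mixed equilibrium, Firm 1 must be indifferent between A and B.
Firm 1's expected payoff from A is q − 2(1−q); from B it is −2q.
Setting these equal: 3q − 2 = −2q, so q = 2/5.
Therefore Firm 2 plays B with probability 1 − 2/5 = 3/5.

3/5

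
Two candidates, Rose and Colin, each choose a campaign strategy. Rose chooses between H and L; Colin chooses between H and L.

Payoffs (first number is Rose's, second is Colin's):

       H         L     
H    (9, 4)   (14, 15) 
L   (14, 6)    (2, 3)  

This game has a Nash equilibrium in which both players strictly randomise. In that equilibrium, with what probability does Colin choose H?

Let q be the probability that Colin plays H. In a completely mixed equilibrium, Rose must be indifferent between H and L.
Rose's expected payoff from H is 9q + 14(1−q); from L it is 14q + 2(1−q).
Setting these equal: −5q + 14 = 12q + 2, so q = 12/17.

12/17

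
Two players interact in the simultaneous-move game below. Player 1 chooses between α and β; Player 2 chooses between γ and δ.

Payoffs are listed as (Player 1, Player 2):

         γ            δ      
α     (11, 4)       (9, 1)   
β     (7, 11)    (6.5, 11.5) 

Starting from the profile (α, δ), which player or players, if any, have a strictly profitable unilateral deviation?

Player 2

Player 1 at (α, δ) earns 9; deviating to β yields 6.5 — not better.
Player 2 earns 1; deviating to γ yields 4 — a strict improvement.
Only Player 2 has a strictly profitable deviation.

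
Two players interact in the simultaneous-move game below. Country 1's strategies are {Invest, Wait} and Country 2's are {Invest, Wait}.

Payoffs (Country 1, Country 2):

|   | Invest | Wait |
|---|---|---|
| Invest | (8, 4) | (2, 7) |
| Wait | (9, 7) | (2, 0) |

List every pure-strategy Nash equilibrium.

(Invest, Wait) and (Wait, Invest)

(Invest, Invest): Country 1 prefers Wait (9 > 8); Country 2 prefers Wait (7 > 4) — not an equilibrium.
(Invest, Wait): Country 1 gets 2 ≥ 2 from Wait, and Country 2 gets 7 ≥ 4 from Invest — Nash equilibrium.
(Wait, Invest): Country 1 gets 9 ≥ 8 from Invest, and Country 2 gets 7 ≥ 0 from Wait — Nash equilibrium.
(Wait, Wait): Country 2 prefers Invest (7 > 0) — not an equilibrium.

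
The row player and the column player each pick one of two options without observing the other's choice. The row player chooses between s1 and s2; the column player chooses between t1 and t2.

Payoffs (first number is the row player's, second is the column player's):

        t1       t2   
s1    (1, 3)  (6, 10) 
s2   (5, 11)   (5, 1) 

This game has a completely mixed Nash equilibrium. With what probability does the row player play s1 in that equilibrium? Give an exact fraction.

Let p be the probability that the row player plays s1. In a completely mixed equilibrium, the column player must be indifferent between t1 and t2.
The column player's expected payoff from t1 is 3p + 11(1−p); from t2 it is 10p + (1−p).
Setting these equal: −8p + 11 = 9p + 1, so p = 10/17.

10/17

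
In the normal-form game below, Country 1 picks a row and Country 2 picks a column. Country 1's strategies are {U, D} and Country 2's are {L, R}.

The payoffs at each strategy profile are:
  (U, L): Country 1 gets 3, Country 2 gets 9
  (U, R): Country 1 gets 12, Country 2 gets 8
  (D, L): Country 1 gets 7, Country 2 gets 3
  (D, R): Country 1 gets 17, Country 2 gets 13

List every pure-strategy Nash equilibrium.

(D, R)

(U, L): Country 1 prefers D (7 > 3) — not an equilibrium.
(U, R): Country 1 prefers D (17 > 12); Country 2 prefers L (9 > 8) — not an equilibrium.
(D, L): Country 2 prefers R (13 > 3) — not an equilibrium.
(D, R): Country 1 gets 17 ≥ 12 from U, and Country 2 gets 13 ≥ 3 from L — Nash equilibrium.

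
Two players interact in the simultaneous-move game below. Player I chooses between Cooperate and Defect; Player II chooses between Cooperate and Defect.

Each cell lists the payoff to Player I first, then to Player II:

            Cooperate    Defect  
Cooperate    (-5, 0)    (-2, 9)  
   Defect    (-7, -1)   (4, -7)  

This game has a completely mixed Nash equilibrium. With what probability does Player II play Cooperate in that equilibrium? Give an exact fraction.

Let c be the probability that Player II plays Cooperate. In a completely mixed equilibrium, Player I must be indifferent between Cooperate and Defect.
Player I's expected payoff from Cooperate is −5c − 2(1−c); from Defect it is −7c + 4(1−c).
Setting these equal: −3c − 2 = −11c + 4, so c = 3/4.

3/4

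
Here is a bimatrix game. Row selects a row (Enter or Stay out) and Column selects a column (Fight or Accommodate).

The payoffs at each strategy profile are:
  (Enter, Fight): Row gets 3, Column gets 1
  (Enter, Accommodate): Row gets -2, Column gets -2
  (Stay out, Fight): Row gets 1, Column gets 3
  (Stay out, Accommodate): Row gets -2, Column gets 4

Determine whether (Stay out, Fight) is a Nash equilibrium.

No

At (Stay out, Fight), Row earns 1; switching to Enter would give 3, so Row would deviate.
Column earns 3; switching to Accommodate would give 4, so Column would deviate.
Since at least one player can profitably deviate, this is not a Nash equilibrium.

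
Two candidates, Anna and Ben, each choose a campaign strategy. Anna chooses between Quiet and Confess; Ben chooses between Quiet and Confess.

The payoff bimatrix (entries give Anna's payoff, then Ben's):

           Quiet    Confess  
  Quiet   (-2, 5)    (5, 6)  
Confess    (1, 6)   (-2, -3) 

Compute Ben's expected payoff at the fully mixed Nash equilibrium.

First find p, the probability Anna plays Quiet, from Ben's indifference between Quiet and Confess: 5p + 6(1−p) = 6p − 3(1−p), giving p = 9/10.
Since Ben is indifferent in equilibrium, Ben's expected payoff equals the payoff from either column against (9/10, 1/10). Using Quiet: 5(9/10) + 6(1/10) = 51/10.

51/10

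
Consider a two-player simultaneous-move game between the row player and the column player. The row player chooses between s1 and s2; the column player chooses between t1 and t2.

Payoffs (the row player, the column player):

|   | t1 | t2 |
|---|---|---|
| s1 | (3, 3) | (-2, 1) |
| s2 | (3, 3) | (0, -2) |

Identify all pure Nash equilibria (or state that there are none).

(s1, t1) and (s2, t1)

(s1, t1): the row player gets 3 ≥ 3 from s2, and the column player gets 3 ≥ 1 from t2 — Nash equilibrium.
(s1, t2): the row player prefers s2 (0 > -2); the column player prefers t1 (3 > 1) — not an equilibrium.
(s2, t1): the row player gets 3 ≥ 3 from s1, and the column player gets 3 ≥ -2 from t2 — Nash equilibrium.
(s2, t2): the column player prefers t1 (3 > -2) — not an equilibrium.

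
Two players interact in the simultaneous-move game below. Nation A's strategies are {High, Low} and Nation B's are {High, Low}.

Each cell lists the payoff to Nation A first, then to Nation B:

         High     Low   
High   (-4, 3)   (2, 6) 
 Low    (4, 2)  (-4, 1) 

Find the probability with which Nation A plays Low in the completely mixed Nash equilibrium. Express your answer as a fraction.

3/4

Let x be the probability that Nation A plays High. In a completely mixed equilibrium, Nation B must be indifferent between High and Low.
Nation B's expected payoff from High is 3x + 2(1−x); from Low it is 6x + (1−x).
Setting these equal: x + 2 = 5x + 1, so x = 1/4.
Therefore Nation A plays Low with probability 1 − 1/4 = 3/4.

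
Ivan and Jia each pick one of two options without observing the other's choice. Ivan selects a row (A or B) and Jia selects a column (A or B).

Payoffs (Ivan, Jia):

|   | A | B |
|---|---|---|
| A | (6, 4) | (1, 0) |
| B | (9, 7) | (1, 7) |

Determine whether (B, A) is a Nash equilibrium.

Yes

At (B, A), Ivan earns 9; switching to A would give 6, so Ivan has no profitable deviation.
Jia earns 7; switching to B would give 7, so Jia has no profitable deviation.
Neither player can gain by a unilateral deviation, so this profile is a Nash equilibrium.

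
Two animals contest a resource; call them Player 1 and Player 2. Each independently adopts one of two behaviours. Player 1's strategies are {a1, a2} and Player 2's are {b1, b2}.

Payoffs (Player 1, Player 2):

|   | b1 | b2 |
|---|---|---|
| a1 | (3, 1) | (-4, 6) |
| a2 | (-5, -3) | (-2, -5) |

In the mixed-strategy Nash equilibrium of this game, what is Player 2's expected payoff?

First find p, the probability Player 1 plays a1, from Player 2's indifference between b1 and b2: p − 3(1−p) = 6p − 5(1−p), giving p = 2/7.
Since Player 2 is indifferent in equilibrium, Player 2's expected payoff equals the payoff from either column against (2/7, 5/7). Using b1: (2/7) − 3(5/7) = -13/7.

-13/7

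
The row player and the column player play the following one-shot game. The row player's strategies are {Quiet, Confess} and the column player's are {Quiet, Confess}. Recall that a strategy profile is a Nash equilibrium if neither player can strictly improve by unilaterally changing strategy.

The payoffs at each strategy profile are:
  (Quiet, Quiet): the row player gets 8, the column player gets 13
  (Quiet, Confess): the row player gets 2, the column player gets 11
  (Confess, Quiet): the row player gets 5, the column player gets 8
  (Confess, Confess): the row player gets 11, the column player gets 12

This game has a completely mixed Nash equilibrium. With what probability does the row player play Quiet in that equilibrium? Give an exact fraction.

Let p be the probability that the row player plays Quiet. In a completely mixed equilibrium, the column player must be indifferent between Quiet and Confess.
The column player's expected payoff from Quiet is 13p + 8(1−p); from Confess it is 11p + 12(1−p).
Setting these equal: 5p + 8 = −p + 12, so p = 2/3.

2/3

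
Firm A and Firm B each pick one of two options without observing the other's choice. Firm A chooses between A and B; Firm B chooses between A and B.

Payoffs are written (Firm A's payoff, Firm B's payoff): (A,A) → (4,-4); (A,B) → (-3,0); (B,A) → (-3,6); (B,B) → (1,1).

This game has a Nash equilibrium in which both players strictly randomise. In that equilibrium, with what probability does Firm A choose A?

5/9

Let x be the probability that Firm A plays A. In a completely mixed equilibrium, Firm B must be indifferent between A and B.
Firm B's expected payoff from A is −4x + 6(1−x); from B it is (1−x).
Setting these equal: −10x + 6 = −x + 1, so x = 5/9.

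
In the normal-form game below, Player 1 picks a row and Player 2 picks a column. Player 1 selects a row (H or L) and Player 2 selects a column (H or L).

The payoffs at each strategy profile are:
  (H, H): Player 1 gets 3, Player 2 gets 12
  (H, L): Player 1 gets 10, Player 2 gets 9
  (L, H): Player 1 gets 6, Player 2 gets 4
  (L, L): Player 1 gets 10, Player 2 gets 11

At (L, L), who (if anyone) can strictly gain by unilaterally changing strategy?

Player 1 at (L, L) earns 10; deviating to H yields 10 — not better.
Player 2 earns 11; deviating to H yields 4 — not better.
Neither player can strictly improve; the profile is a Nash equilibrium.

Neither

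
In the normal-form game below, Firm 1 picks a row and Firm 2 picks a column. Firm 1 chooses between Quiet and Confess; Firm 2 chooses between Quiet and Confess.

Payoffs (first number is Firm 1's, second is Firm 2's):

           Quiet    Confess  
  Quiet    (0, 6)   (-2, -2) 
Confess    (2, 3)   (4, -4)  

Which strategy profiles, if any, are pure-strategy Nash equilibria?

(Confess, Quiet)

(Quiet, Quiet): Firm 1 prefers Confess (2 > 0) — not an equilibrium.
(Quiet, Confess): Firm 1 prefers Confess (4 > -2); Firm 2 prefers Quiet (6 > -2) — not an equilibrium.
(Confess, Quiet): Firm 1 gets 2 ≥ 0 from Quiet, and Firm 2 gets 3 ≥ -4 from Confess — Nash equilibrium.
(Confess, Confess): Firm 2 prefers Quiet (3 > -4) — not an equilibrium.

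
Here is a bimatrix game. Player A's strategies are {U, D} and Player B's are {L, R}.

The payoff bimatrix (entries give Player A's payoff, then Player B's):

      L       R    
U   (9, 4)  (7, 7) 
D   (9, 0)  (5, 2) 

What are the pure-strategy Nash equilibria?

(U, L): Player B prefers R (7 > 4) — not an equilibrium.
(U, R): Player A gets 7 ≥ 5 from D, and Player B gets 7 ≥ 4 from L — Nash equilibrium.
(D, L): Player B prefers R (2 > 0) — not an equilibrium.
(D, R): Player A prefers U (7 > 5) — not an equilibrium.

(U, R)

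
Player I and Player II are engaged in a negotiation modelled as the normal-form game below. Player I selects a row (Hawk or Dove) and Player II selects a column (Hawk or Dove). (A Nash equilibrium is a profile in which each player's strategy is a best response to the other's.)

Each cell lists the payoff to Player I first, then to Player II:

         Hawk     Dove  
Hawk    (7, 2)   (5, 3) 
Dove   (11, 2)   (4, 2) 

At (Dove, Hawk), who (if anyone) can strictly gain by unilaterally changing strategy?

Player I at (Dove, Hawk) earns 11; deviating to Hawk yields 7 — not better.
Player II earns 2; deviating to Dove yields 2 — not better.
Neither player can strictly improve; the profile is a Nash equilibrium.

Neither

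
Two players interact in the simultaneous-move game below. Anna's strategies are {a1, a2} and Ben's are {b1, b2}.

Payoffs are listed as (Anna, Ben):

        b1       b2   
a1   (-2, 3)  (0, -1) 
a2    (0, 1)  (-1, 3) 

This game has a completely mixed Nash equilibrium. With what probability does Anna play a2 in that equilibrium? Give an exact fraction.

Let p be the probability that Anna plays a1. In a completely mixed equilibrium, Ben must be indifferent between b1 and b2.
Ben's expected payoff from b1 is 3p + (1−p); from b2 it is −p + 3(1−p).
Setting these equal: 2p + 1 = −4p + 3, so p = 1/3.
Therefore Anna plays a2 with probability 1 − 1/3 = 2/3.

2/3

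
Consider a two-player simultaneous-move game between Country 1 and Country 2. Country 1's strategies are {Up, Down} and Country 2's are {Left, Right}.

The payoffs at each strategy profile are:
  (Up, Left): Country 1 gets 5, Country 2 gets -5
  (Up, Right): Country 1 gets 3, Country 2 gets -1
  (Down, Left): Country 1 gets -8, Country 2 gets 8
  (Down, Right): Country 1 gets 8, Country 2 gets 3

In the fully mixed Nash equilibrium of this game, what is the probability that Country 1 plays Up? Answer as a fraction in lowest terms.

Let r be the probability that Country 1 plays Up. In a completely mixed equilibrium, Country 2 must be indifferent between Left and Right.
Country 2's expected payoff from Left is −5r + 8(1−r); from Right it is −r + 3(1−r).
Setting these equal: −13r + 8 = −4r + 3, so r = 5/9.

5/9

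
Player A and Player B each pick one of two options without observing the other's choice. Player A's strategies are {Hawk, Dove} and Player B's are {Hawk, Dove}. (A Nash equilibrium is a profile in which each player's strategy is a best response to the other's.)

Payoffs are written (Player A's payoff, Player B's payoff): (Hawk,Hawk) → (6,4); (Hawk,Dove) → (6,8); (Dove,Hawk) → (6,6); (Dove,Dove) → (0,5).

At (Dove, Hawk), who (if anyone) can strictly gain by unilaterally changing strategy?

Player A at (Dove, Hawk) earns 6; deviating to Hawk yields 6 — not better.
Player B earns 6; deviating to Dove yields 5 — not better.
Neither player can strictly improve; the profile is a Nash equilibrium.

Neither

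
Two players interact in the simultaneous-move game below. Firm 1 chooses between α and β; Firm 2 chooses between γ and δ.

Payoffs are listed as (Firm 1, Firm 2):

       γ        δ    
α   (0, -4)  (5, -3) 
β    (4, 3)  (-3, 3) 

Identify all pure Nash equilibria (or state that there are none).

(α, γ): Firm 1 prefers β (4 > 0); Firm 2 prefers δ (-3 > -4) — not an equilibrium.
(α, δ): Firm 1 gets 5 ≥ -3 from β, and Firm 2 gets -3 ≥ -4 from γ — Nash equilibrium.
(β, γ): Firm 1 gets 4 ≥ 0 from α, and Firm 2 gets 3 ≥ 3 from δ — Nash equilibrium.
(β, δ): Firm 1 prefers α (5 > -3) — not an equilibrium.

(α, δ) and (β, γ)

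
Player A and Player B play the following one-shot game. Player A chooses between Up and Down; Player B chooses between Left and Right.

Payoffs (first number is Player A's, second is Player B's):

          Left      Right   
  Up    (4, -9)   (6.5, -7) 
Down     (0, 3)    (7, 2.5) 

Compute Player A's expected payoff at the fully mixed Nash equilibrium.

56/9

First find y, the probability Player B plays Left, from Player A's indifference between Up and Down: 4y + 6.5(1−y) = 7(1−y), giving y = 1/9.
Since Player A is indifferent in equilibrium, Player A's expected payoff equals the payoff from either row against (1/9, 8/9). Using Up: 4(1/9) + 6.5(8/9) = 56/9.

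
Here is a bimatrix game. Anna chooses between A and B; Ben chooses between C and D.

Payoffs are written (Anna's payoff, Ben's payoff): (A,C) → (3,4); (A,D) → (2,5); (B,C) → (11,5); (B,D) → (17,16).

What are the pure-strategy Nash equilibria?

(A, C): Anna prefers B (11 > 3); Ben prefers D (5 > 4) — not an equilibrium.
(A, D): Anna prefers B (17 > 2) — not an equilibrium.
(B, C): Ben prefers D (16 > 5) — not an equilibrium.
(B, D): Anna gets 17 ≥ 2 from A, and Ben gets 16 ≥ 5 from C — Nash equilibrium.

(B, D)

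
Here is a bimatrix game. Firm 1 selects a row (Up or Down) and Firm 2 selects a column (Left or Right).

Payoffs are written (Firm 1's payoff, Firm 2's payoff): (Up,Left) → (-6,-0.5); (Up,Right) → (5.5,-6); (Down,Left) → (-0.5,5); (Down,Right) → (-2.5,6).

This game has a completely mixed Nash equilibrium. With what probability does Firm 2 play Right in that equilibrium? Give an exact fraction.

11/27

Let y be the probability that Firm 2 plays Left. In a completely mixed equilibrium, Firm 1 must be indifferent between Up and Down.
Firm 1's expected payoff from Up is −6y + 5.5(1−y); from Down it is −0.5y − 2.5(1−y).
Setting these equal: −11.5y + 5.5 = 2y − 2.5, so y = 16/27.
Therefore Firm 2 plays Right with probability 1 − 16/27 = 11/27.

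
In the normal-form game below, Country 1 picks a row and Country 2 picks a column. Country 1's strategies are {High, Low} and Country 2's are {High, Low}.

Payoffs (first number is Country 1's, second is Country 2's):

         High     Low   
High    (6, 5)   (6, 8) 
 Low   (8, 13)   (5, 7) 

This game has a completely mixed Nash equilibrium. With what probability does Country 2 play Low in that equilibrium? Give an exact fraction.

2/3

Let q be the probability that Country 2 plays High. In a completely mixed equilibrium, Country 1 must be indifferent between High and Low.
Country 1's expected payoff from High is 6q + 6(1−q); from Low it is 8q + 5(1−q).
Setting these equal: 6 = 3q + 5, so q = 1/3.
Therefore Country 2 plays Low with probability 1 − 1/3 = 2/3.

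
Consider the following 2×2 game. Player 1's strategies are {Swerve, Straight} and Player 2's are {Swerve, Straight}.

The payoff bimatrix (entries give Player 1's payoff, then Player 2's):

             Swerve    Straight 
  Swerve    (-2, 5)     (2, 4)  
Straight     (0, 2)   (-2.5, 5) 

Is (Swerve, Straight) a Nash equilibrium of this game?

At (Swerve, Straight), Player 1 earns 2; switching to Straight would give -2.5, so Player 1 has no profitable deviation.
Player 2 earns 4; switching to Swerve would give 5, so Player 2 would deviate.
Since at least one player can profitably deviate, this is not a Nash equilibrium.

No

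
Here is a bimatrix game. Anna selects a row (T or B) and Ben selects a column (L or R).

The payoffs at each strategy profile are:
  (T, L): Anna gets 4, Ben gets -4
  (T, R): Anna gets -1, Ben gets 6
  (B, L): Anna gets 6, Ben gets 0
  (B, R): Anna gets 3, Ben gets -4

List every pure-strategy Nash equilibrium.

(B, L)

(T, L): Anna prefers B (6 > 4); Ben prefers R (6 > -4) — not an equilibrium.
(T, R): Anna prefers B (3 > -1) — not an equilibrium.
(B, L): Anna gets 6 ≥ 4 from T, and Ben gets 0 ≥ -4 from R — Nash equilibrium.
(B, R): Ben prefers L (0 > -4) — not an equilibrium.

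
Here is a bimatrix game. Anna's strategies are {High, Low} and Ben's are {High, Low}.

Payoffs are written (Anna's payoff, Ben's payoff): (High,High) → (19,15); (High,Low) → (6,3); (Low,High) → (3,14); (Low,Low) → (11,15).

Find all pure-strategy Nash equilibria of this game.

(High, High): Anna gets 19 ≥ 3 from Low, and Ben gets 15 ≥ 3 from Low — Nash equilibrium.
(High, Low): Anna prefers Low (11 > 6); Ben prefers High (15 > 3) — not an equilibrium.
(Low, High): Anna prefers High (19 > 3); Ben prefers Low (15 > 14) — not an equilibrium.
(Low, Low): Anna gets 11 ≥ 6 from High, and Ben gets 15 ≥ 14 from High — Nash equilibrium.

(High, High) and (Low, Low)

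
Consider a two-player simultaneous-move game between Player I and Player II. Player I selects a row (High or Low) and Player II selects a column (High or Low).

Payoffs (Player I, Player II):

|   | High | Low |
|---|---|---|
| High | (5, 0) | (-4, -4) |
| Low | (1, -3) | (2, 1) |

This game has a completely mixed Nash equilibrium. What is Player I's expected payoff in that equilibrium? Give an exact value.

7/5

First find q, the probability Player II plays High, from Player I's indifference between High and Low: 5q − 4(1−q) = q + 2(1−q), giving q = 3/5.
Since Player I is indifferent in equilibrium, Player I's expected payoff equals the payoff from either row against (3/5, 2/5). Using High: 5(3/5) − 4(2/5) = 7/5.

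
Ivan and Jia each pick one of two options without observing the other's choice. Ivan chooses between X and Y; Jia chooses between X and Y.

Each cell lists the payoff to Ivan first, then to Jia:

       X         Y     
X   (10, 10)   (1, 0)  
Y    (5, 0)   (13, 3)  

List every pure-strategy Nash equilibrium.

(X, X) and (Y, Y)

(X, X): Ivan gets 10 ≥ 5 from Y, and Jia gets 10 ≥ 0 from Y — Nash equilibrium.
(X, Y): Ivan prefers Y (13 > 1); Jia prefers X (10 > 0) — not an equilibrium.
(Y, X): Ivan prefers X (10 > 5); Jia prefers Y (3 > 0) — not an equilibrium.
(Y, Y): Ivan gets 13 ≥ 1 from X, and Jia gets 3 ≥ 0 from X — Nash equilibrium.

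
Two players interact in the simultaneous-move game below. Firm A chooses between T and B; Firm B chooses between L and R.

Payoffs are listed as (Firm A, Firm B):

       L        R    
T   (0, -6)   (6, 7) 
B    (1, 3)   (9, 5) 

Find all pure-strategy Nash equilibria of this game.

(B, R)

(T, L): Firm A prefers B (1 > 0); Firm B prefers R (7 > -6) — not an equilibrium.
(T, R): Firm A prefers B (9 > 6) — not an equilibrium.
(B, L): Firm B prefers R (5 > 3) — not an equilibrium.
(B, R): Firm A gets 9 ≥ 6 from T, and Firm B gets 5 ≥ 3 from L — Nash equilibrium.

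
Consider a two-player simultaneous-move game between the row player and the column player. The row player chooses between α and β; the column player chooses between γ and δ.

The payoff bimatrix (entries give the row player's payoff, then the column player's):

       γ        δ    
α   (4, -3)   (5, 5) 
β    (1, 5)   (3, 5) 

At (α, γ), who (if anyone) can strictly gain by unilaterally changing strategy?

The row player at (α, γ) earns 4; deviating to β yields 1 — not better.
The column player earns -3; deviating to δ yields 5 — a strict improvement.
Only the column player has a strictly profitable deviation.

The column player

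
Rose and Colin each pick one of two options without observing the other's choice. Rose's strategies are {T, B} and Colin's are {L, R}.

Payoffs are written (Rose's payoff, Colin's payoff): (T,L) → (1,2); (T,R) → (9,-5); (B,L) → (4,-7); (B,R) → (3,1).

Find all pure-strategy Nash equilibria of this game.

(T, L): Rose prefers B (4 > 1) — not an equilibrium.
(T, R): Colin prefers L (2 > -5) — not an equilibrium.
(B, L): Colin prefers R (1 > -7) — not an equilibrium.
(B, R): Rose prefers T (9 > 3) — not an equilibrium.

none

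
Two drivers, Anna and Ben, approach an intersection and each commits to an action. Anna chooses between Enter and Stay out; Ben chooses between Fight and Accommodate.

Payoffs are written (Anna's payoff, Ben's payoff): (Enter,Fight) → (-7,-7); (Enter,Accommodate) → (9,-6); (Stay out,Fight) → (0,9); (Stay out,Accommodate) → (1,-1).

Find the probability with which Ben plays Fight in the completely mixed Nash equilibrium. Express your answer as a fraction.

Let q be the probability that Ben plays Fight. In a completely mixed equilibrium, Anna must be indifferent between Enter and Stay out.
Anna's expected payoff from Enter is −7q + 9(1−q); from Stay out it is (1−q).
Setting these equal: −16q + 9 = −q + 1, so q = 8/15.

8/15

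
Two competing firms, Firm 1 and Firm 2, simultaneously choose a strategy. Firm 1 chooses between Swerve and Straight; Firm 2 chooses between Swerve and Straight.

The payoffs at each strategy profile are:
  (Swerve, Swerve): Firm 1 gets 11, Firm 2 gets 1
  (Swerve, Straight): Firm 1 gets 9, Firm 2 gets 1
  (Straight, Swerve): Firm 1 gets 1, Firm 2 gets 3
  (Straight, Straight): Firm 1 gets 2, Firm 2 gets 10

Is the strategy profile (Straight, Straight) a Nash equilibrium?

At (Straight, Straight), Firm 1 earns 2; switching to Swerve would give 9, so Firm 1 would deviate.
Firm 2 earns 10; switching to Swerve would give 3, so Firm 2 has no profitable deviation.
Since at least one player can profitably deviate, this is not a Nash equilibrium.

No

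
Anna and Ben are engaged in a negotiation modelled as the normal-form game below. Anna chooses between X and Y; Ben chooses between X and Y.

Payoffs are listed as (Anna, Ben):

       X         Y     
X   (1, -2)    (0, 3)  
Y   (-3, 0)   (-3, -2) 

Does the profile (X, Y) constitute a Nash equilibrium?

Yes

At (X, Y), Anna earns 0; switching to Y would give -3, so Anna has no profitable deviation.
Ben earns 3; switching to X would give -2, so Ben has no profitable deviation.
Neither player can gain by a unilateral deviation, so this profile is a Nash equilibrium.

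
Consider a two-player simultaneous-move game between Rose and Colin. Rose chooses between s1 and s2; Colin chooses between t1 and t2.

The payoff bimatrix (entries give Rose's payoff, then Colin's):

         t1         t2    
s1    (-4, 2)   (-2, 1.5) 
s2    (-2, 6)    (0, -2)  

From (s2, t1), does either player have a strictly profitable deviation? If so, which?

Neither

Rose at (s2, t1) earns -2; deviating to s1 yields -4 — not better.
Colin earns 6; deviating to t2 yields -2 — not better.
Neither player can strictly improve; the profile is a Nash equilibrium.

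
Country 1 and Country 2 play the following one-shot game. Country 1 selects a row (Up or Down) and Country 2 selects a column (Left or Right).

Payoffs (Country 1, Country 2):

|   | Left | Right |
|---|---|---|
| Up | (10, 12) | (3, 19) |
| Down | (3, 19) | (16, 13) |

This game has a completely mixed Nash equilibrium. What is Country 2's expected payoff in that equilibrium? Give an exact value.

First find p, the probability Country 1 plays Up, from Country 2's indifference between Left and Right: 12p + 19(1−p) = 19p + 13(1−p), giving p = 6/13.
Since Country 2 is indifferent in equilibrium, Country 2's expected payoff equals the payoff from either column against (6/13, 7/13). Using Left: 12(6/13) + 19(7/13) = 205/13.

205/13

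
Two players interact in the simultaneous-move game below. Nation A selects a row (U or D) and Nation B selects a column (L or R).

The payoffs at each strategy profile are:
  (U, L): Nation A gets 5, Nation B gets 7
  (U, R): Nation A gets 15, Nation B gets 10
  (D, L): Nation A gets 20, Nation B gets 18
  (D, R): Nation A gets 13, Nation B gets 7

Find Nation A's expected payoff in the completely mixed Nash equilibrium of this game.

235/17

First find q, the probability Nation B plays L, from Nation A's indifference between U and D: 5q + 15(1−q) = 20q + 13(1−q), giving q = 2/17.
Since Nation A is indifferent in equilibrium, Nation A's expected payoff equals the payoff from either row against (2/17, 15/17). Using U: 5(2/17) + 15(15/17) = 235/17.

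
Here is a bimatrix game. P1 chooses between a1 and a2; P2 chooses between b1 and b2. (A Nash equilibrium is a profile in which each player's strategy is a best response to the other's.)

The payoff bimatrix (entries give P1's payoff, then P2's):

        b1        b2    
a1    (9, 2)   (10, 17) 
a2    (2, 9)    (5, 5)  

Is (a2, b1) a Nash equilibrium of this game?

No

At (a2, b1), P1 earns 2; switching to a1 would give 9, so P1 would deviate.
P2 earns 9; switching to b2 would give 5, so P2 has no profitable deviation.
Since at least one player can profitably deviate, this is not a Nash equilibrium.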